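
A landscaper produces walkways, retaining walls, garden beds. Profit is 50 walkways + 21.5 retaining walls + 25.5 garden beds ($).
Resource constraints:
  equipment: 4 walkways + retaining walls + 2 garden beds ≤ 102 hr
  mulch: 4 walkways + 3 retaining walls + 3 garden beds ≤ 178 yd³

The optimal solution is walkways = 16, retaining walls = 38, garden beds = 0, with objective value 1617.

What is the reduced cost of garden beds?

-4

Check each constraint at x*: equipment 102/102 (tight); mulch 178/178 (tight).
Dual feasibility on the basic columns requires 4·y_equipment + 4·y_mulch = 50, 1·y_equipment + 3·y_mulch = 21.5.
Solving: y_equipment = 8, y_mulch = 4.5.
Reduced cost of garden beds: c₃ − yᵀa₃ = 25.5 − (8·2 + 4.5·3) = 25.5 − 29.5 = -4.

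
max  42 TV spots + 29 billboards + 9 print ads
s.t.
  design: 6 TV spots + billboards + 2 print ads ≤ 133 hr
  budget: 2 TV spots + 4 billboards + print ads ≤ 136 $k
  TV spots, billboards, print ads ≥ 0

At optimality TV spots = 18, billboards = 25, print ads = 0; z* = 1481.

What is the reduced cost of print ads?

At the optimum: design uses 133 of 133 (binding); budget uses 136 of 136 (binding).
The binding rows give the dual system: 6·y_design + 2·y_budget = 42 and 1·y_design + 4·y_budget = 29.
Solving: y_design = 5, y_budget = 6.
Reduced cost of print ads: c₃ − yᵀa₃ = 9 − (5·2 + 6·1) = 9 − 16 = -7.

-7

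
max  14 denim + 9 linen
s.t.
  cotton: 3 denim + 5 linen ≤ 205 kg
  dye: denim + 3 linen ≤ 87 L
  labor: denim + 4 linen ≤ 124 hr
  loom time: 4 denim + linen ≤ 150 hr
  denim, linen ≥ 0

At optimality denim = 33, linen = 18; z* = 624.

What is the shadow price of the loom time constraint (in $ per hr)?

At the optimum: cotton uses 189 of 205 (slack = 16); dye uses 87 of 87 (binding); labor uses 105 of 124 (slack = 19); loom time uses 150 of 150 (binding).
Slack constraints have shadow price 0 (complementary slackness).
Dual feasibility on the basic columns requires 1·y_dye + 4·y_loom time = 14, 3·y_dye + 1·y_loom time = 9.
→ y_dye = 2 and y_loom time = 3.
Shadow price of loom time = 3.

3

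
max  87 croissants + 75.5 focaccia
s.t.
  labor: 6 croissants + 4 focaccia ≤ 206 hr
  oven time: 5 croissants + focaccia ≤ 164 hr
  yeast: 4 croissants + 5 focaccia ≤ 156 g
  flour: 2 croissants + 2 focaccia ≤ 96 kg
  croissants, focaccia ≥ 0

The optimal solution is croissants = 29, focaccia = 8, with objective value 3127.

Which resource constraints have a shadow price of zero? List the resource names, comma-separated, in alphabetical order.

labor: 206/206 (binding)
oven time: 153/164 (slack 11)
yeast: 156/156 (binding)
flour: 74/96 (slack 22)
By complementary slackness, a constraint with positive slack has shadow price 0 → flour, oven time.

flour, oven time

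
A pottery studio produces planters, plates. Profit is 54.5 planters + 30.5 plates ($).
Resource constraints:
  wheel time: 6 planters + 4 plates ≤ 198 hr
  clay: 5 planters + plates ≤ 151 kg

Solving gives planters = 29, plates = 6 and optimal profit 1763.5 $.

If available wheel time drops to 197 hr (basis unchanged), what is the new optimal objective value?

Both wheel time and clay are binding at x*.
Dual feasibility on the basic columns requires 6·y_wheel time + 5·y_clay = 54.5, 4·y_wheel time + 1·y_clay = 30.5.
This yields shadow prices y_wheel time = 7, y_clay = 2.5.
Δz = y_wheel time·Δb = 7 × (-1) = -7, so new z* = 1763.5 − 7 = 1756.5.

1756.5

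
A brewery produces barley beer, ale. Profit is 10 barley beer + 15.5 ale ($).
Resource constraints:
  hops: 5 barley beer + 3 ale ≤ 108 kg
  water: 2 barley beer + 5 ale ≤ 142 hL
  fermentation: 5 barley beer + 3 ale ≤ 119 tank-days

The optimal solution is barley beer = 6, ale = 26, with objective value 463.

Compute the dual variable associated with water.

At the optimum: hops uses 108 of 108 (binding); water uses 142 of 142 (binding); fermentation uses 108 of 119 (slack = 11).
By complementary slackness, y = 0 for the non-binding constraint.
Dual feasibility on the basic columns requires 5·y_hops + 2·y_water = 10, 3·y_hops + 5·y_water = 15.5.
This yields shadow prices y_hops = 1, y_water = 2.5.
Shadow price of water = 2.5.

2.5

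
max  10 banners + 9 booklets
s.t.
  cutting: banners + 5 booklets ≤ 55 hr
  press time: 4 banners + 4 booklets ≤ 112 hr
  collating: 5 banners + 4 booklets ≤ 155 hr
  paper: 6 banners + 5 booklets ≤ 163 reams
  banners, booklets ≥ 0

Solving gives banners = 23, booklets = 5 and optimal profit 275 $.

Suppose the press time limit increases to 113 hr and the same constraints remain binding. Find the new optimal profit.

Check each constraint at x*: cutting 48/55 (slack 7); press time 112/112 (tight); collating 135/155 (slack 20); paper 163/163 (tight).
Slack constraints have shadow price 0 (complementary slackness).
The binding rows give the dual system: 4·y_press time + 6·y_paper = 10 and 4·y_press time + 5·y_paper = 9.
This yields shadow prices y_press time = 1, y_paper = 1.
Δz = y_press time·Δb = 1 × (1) = 1, so new z* = 275 + 1 = 276.

276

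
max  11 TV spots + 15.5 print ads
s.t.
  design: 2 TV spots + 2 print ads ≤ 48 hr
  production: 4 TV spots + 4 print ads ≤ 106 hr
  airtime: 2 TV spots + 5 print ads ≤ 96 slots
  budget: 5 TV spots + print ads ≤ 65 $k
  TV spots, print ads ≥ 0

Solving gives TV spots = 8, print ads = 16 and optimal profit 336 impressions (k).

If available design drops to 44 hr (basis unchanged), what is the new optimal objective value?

At the optimum: design uses 48 of 48 (binding); production uses 96 of 106 (slack = 10); airtime uses 96 of 96 (binding); budget uses 56 of 65 (slack = 9).
Slack constraints have shadow price 0 (complementary slackness).
From A_Bᵀ y = c: 2·y_design + 2·y_airtime = 11; 2·y_design + 5·y_airtime = 15.5.
This yields shadow prices y_design = 4, y_airtime = 1.5.
Δz = y_design·Δb = 4 × (-4) = -16, so new z* = 336 − 16 = 320.

320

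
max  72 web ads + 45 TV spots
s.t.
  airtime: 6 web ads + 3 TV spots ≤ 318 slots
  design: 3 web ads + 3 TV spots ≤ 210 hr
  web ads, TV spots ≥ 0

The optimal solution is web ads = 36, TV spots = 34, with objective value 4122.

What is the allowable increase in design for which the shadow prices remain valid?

Binding constraints: airtime, design. The basis is B = [[6,3],[3,3]] with det 9.
Per unit increase in design, x* moves by d = (-0.3333, 0.6667).
The basis stays optimal until web ads reaches 0; allowable increase = 108 hr.

108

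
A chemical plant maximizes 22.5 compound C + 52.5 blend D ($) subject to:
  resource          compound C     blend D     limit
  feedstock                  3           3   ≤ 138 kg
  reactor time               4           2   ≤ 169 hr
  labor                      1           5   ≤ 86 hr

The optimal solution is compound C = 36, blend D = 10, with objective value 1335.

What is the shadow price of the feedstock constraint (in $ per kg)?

Binding: feedstock and labor. Non-binding: reactor time (5 unused).
By complementary slackness, y = 0 for the non-binding constraint.
From A_Bᵀ y = c: 3·y_feedstock + 1·y_labor = 22.5; 3·y_feedstock + 5·y_labor = 52.5.
This yields shadow prices y_feedstock = 5, y_labor = 7.5.
Shadow price of feedstock = 5.

5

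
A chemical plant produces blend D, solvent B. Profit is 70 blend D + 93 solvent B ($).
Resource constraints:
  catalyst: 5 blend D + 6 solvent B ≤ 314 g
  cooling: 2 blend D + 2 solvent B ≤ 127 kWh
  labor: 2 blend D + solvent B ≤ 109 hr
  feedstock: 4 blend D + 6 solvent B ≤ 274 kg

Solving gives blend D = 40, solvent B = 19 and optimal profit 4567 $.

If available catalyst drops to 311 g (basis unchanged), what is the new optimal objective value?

4543

Check each constraint at x*: catalyst 314/314 (tight); cooling 118/127 (slack 9); labor 99/109 (slack 10); feedstock 274/274 (tight).
Slack constraints have shadow price 0 (complementary slackness).
From A_Bᵀ y = c: 5·y_catalyst + 4·y_feedstock = 70; 6·y_catalyst + 6·y_feedstock = 93.
→ y_catalyst = 8 and y_feedstock = 7.5.
Δz = y_catalyst·Δb = 8 × (-3) = -24, so new z* = 4567 − 24 = 4543.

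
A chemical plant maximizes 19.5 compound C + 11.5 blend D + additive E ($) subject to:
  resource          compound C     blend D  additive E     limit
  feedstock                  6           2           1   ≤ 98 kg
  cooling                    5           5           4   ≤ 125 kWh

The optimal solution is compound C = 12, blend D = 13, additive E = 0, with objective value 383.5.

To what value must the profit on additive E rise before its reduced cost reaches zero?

8

Check each constraint at x*: feedstock 98/98 (tight); cooling 125/125 (tight).
The binding rows give the dual system: 6·y_feedstock + 5·y_cooling = 19.5 and 2·y_feedstock + 5·y_cooling = 11.5.
This yields shadow prices y_feedstock = 2, y_cooling = 1.5.
additive E enters the basis when its profit ≥ yᵀa₃ = 2·1 + 1.5·4 = 8.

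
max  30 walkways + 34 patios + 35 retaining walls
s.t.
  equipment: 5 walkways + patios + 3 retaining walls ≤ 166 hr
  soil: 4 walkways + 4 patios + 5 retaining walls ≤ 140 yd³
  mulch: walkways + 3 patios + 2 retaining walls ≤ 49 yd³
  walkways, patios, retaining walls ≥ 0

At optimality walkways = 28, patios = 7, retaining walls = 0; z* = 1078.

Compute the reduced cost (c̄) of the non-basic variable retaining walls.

-4

Check each constraint at x*: equipment 147/166 (slack 19); soil 140/140 (tight); mulch 49/49 (tight).
Since equipment is not tight, its dual is 0.
From A_Bᵀ y = c: 4·y_soil + 1·y_mulch = 30; 4·y_soil + 3·y_mulch = 34.
This yields shadow prices y_soil = 7, y_mulch = 2.
Reduced cost of retaining walls: c₃ − yᵀa₃ = 35 − (7·5 + 2·2) = 35 − 39 = -4.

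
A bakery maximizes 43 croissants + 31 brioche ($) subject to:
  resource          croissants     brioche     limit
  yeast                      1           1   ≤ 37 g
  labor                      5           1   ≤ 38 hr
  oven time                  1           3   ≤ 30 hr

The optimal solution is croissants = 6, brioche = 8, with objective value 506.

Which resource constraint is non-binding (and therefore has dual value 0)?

yeast: 14/37 (slack 23)
labor: 38/38 (binding)
oven time: 30/30 (binding)
By complementary slackness, a constraint with positive slack has shadow price 0 → yeast.

yeast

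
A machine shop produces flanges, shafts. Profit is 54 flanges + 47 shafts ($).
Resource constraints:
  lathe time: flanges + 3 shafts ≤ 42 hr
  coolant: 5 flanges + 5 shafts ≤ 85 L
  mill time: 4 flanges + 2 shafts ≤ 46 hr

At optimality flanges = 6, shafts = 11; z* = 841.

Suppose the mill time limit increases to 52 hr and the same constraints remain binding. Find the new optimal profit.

862

At the optimum: lathe time uses 39 of 42 (slack = 3); coolant uses 85 of 85 (binding); mill time uses 46 of 46 (binding).
By complementary slackness, y = 0 for the non-binding constraint.
Dual feasibility on the basic columns requires 5·y_coolant + 4·y_mill time = 54, 5·y_coolant + 2·y_mill time = 47.
Solving: y_coolant = 8, y_mill time = 3.5.
Δz = y_mill time·Δb = 3.5 × (6) = 21, so new z* = 841 + 21 = 862.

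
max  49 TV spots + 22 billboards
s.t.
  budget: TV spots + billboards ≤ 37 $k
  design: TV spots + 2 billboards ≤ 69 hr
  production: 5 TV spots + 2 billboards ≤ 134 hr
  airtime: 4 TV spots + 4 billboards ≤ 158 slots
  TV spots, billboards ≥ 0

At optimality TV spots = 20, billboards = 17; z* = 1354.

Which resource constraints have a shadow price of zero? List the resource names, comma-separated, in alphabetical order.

budget: 37/37 (binding)
design: 54/69 (slack 15)
production: 134/134 (binding)
airtime: 148/158 (slack 10)
By complementary slackness, a constraint with positive slack has shadow price 0 → airtime, design.

airtime, design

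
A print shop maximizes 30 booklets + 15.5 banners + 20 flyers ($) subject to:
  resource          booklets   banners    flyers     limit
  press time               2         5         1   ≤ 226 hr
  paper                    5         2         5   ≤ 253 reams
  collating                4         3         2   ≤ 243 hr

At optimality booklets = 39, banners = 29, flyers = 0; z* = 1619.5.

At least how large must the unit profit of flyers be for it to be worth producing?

At the optimum: press time uses 223 of 226 (slack = 3); paper uses 253 of 253 (binding); collating uses 243 of 243 (binding).
Since press time is not tight, its dual is 0.
From A_Bᵀ y = c: 5·y_paper + 4·y_collating = 30; 2·y_paper + 3·y_collating = 15.5.
Solving: y_paper = 4, y_collating = 2.5.
flyers enters the basis when its profit ≥ yᵀa₃ = 4·5 + 2.5·2 = 25.

25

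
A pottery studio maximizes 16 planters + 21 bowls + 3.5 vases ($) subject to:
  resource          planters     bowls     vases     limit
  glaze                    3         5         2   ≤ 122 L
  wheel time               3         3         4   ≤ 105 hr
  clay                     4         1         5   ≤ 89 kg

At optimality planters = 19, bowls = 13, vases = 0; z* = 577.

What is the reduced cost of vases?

-9.5

Binding: glaze and clay. Non-binding: wheel time (9 unused).
Since wheel time is not tight, its dual is 0.
The binding rows give the dual system: 3·y_glaze + 4·y_clay = 16 and 5·y_glaze + 1·y_clay = 21.
Solving: y_glaze = 4, y_clay = 1.
Reduced cost of vases: c₃ − yᵀa₃ = 3.5 − (4·2 + 1·5) = 3.5 − 13 = -9.5.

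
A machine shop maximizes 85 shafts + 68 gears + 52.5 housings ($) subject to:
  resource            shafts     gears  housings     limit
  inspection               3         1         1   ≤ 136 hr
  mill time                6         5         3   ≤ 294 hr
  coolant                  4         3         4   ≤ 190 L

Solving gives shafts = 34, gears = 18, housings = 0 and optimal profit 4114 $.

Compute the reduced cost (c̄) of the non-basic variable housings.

At the optimum: inspection uses 120 of 136 (slack = 16); mill time uses 294 of 294 (binding); coolant uses 190 of 190 (binding).
By complementary slackness, y = 0 for the non-binding constraint.
The binding rows give the dual system: 6·y_mill time + 4·y_coolant = 85 and 5·y_mill time + 3·y_coolant = 68.
This yields shadow prices y_mill time = 8.5, y_coolant = 8.5.
Reduced cost of housings: c₃ − yᵀa₃ = 52.5 − (8.5·3 + 8.5·4) = 52.5 − 59.5 = -7.

-7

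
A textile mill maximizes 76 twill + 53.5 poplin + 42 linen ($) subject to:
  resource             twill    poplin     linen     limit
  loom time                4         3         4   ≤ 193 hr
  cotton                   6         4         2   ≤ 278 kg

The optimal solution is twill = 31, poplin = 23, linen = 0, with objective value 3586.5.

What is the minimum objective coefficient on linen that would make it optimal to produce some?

Both loom time and cotton are binding at x*.
Dual feasibility on the basic columns requires 4·y_loom time + 6·y_cotton = 76, 3·y_loom time + 4·y_cotton = 53.5.
Solving: y_loom time = 8.5, y_cotton = 7.
linen enters the basis when its profit ≥ yᵀa₃ = 8.5·4 + 7·2 = 48.

48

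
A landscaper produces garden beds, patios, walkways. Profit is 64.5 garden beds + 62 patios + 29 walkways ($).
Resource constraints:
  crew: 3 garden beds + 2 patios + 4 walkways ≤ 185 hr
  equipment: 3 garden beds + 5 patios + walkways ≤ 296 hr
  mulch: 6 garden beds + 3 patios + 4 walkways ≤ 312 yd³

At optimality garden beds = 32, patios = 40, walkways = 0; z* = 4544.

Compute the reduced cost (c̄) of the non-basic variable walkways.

Binding: equipment and mulch. Non-binding: crew (9 unused).
Slack constraints have shadow price 0 (complementary slackness).
Dual feasibility on the basic columns requires 3·y_equipment + 6·y_mulch = 64.5, 5·y_equipment + 3·y_mulch = 62.
Solving: y_equipment = 8.5, y_mulch = 6.5.
Reduced cost of walkways: c₃ − yᵀa₃ = 29 − (8.5·1 + 6.5·4) = 29 − 34.5 = -5.5.

-5.5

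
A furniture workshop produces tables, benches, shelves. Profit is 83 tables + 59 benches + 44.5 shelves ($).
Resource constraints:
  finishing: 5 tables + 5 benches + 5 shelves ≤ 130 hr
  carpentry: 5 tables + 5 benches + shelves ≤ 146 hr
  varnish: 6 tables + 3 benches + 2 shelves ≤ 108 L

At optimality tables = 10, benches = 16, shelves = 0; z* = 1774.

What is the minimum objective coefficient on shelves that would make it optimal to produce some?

51

At the optimum: finishing uses 130 of 130 (binding); carpentry uses 130 of 146 (slack = 16); varnish uses 108 of 108 (binding).
Slack constraints have shadow price 0 (complementary slackness).
Dual feasibility on the basic columns requires 5·y_finishing + 6·y_varnish = 83, 5·y_finishing + 3·y_varnish = 59.
Solving: y_finishing = 7, y_varnish = 8.
shelves enters the basis when its profit ≥ yᵀa₃ = 7·5 + 8·2 = 51.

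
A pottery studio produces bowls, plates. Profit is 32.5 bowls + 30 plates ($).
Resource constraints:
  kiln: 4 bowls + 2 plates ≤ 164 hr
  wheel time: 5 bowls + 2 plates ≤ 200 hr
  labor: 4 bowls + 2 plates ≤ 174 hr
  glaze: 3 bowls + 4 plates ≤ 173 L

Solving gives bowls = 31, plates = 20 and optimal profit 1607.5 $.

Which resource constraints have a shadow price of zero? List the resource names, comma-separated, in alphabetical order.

kiln: 164/164 (binding)
wheel time: 195/200 (slack 5)
labor: 164/174 (slack 10)
glaze: 173/173 (binding)
By complementary slackness, a constraint with positive slack has shadow price 0 → labor, wheel time.

labor, wheel time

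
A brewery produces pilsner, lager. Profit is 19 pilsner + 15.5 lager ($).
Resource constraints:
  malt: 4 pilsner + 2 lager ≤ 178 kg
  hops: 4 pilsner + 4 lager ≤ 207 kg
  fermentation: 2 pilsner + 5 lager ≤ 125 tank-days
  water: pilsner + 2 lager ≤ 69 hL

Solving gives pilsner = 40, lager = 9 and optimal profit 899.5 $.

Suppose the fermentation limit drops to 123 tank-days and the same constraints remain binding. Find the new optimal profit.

896.5

At the optimum: malt uses 178 of 178 (binding); hops uses 196 of 207 (slack = 11); fermentation uses 125 of 125 (binding); water uses 58 of 69 (slack = 11).
Slack constraints have shadow price 0 (complementary slackness).
Dual feasibility on the basic columns requires 4·y_malt + 2·y_fermentation = 19, 2·y_malt + 5·y_fermentation = 15.5.
→ y_malt = 4 and y_fermentation = 1.5.
Δz = y_fermentation·Δb = 1.5 × (-2) = -3, so new z* = 899.5 − 3 = 896.5.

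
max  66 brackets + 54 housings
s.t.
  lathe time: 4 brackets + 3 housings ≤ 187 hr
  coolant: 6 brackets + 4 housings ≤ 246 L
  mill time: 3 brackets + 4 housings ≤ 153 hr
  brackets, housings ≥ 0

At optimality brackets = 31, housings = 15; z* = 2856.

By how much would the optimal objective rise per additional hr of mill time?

Binding: coolant and mill time. Non-binding: lathe time (18 unused).
By complementary slackness, y = 0 for the non-binding constraint.
From A_Bᵀ y = c: 6·y_coolant + 3·y_mill time = 66; 4·y_coolant + 4·y_mill time = 54.
Solving: y_coolant = 8.5, y_mill time = 5.
Shadow price of mill time = 5.

5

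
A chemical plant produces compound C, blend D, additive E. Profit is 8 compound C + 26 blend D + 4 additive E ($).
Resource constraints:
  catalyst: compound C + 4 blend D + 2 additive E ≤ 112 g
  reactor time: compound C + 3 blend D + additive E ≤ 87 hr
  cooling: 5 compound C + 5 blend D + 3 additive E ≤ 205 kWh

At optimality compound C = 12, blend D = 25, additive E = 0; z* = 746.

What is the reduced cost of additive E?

Binding: catalyst and reactor time. Non-binding: cooling (20 unused).
Slack constraints have shadow price 0 (complementary slackness).
Dual feasibility on the basic columns requires 1·y_catalyst + 1·y_reactor time = 8, 4·y_catalyst + 3·y_reactor time = 26.
This yields shadow prices y_catalyst = 2, y_reactor time = 6.
Reduced cost of additive E: c₃ − yᵀa₃ = 4 − (2·2 + 6·1) = 4 − 10 = -6.

-6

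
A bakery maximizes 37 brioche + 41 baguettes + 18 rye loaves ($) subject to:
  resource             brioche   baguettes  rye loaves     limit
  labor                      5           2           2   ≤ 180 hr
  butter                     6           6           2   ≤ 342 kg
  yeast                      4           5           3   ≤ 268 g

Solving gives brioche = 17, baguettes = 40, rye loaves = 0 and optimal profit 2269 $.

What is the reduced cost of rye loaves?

Binding: butter and yeast. Non-binding: labor (15 unused).
Slack constraints have shadow price 0 (complementary slackness).
From A_Bᵀ y = c: 6·y_butter + 4·y_yeast = 37; 6·y_butter + 5·y_yeast = 41.
→ y_butter = 3.5 and y_yeast = 4.
Reduced cost of rye loaves: c₃ − yᵀa₃ = 18 − (3.5·2 + 4·3) = 18 − 19 = -1.

-1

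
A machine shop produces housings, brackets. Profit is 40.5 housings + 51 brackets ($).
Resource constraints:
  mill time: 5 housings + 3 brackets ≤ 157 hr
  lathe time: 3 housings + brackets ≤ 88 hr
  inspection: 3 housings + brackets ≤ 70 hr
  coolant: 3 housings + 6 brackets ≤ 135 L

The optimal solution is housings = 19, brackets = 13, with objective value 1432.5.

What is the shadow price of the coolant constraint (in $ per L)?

7.5

At the optimum: mill time uses 134 of 157 (slack = 23); lathe time uses 70 of 88 (slack = 18); inspection uses 70 of 70 (binding); coolant uses 135 of 135 (binding).
Since mill time, lathe time are not tight, their duals are 0.
From A_Bᵀ y = c: 3·y_inspection + 3·y_coolant = 40.5; 1·y_inspection + 6·y_coolant = 51.
Solving: y_inspection = 6, y_coolant = 7.5.
Shadow price of coolant = 7.5.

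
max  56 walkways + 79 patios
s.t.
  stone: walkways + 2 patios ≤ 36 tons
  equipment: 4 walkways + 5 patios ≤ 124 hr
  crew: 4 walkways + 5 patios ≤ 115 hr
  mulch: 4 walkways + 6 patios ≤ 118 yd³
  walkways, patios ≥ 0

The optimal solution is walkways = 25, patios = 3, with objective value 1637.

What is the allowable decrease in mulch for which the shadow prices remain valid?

3

Binding constraints: crew, mulch. The basis is B = [[4,5],[4,6]] with det 4.
Per unit decrease in mulch, x* moves by d = (1.25, -1).
The basis stays optimal until patios reaches 0; allowable decrease = 3 yd³.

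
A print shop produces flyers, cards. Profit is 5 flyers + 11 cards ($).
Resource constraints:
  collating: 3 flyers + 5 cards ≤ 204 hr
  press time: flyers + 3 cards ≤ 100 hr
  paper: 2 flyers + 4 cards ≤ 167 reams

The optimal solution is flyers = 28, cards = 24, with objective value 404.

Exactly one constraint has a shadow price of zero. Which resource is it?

collating: 204/204 (binding)
press time: 100/100 (binding)
paper: 152/167 (slack 15)
By complementary slackness, a constraint with positive slack has shadow price 0 → paper.

paper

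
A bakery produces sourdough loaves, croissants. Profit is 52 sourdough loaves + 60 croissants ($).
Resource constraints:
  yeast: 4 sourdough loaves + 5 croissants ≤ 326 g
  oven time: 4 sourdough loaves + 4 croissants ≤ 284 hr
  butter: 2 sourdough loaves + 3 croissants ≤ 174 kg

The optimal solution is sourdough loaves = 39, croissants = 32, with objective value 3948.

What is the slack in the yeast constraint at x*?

yeast used = 4·39 + 5·32 = 316; slack = 326 − 316 = 10.

10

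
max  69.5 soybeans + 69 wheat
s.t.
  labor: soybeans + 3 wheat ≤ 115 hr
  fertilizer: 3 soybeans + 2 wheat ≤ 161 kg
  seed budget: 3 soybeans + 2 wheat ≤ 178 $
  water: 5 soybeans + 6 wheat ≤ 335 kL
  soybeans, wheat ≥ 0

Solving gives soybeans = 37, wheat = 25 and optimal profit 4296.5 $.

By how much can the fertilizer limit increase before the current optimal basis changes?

17

Binding constraints: fertilizer, water. The basis is B = [[3,2],[5,6]] with det 8.
Per unit increase in fertilizer, x* moves by d = (0.75, -0.625).
The basis stays optimal until seed budget becomes binding; allowable increase = 17 kg.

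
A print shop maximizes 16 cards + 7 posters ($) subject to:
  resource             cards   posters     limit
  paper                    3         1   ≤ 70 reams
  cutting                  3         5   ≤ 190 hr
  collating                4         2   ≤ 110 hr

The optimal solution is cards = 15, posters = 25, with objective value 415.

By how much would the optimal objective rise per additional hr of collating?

At the optimum: paper uses 70 of 70 (binding); cutting uses 170 of 190 (slack = 20); collating uses 110 of 110 (binding).
By complementary slackness, y = 0 for the non-binding constraint.
The binding rows give the dual system: 3·y_paper + 4·y_collating = 16 and 1·y_paper + 2·y_collating = 7.
This yields shadow prices y_paper = 2, y_collating = 2.5.
Shadow price of collating = 2.5.

2.5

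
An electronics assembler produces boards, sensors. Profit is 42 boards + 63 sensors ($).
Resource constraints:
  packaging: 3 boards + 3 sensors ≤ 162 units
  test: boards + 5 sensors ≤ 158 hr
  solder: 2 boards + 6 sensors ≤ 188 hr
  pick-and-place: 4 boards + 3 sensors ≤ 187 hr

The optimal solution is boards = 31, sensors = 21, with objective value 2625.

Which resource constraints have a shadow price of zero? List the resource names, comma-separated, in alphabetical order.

packaging: 156/162 (slack 6)
test: 136/158 (slack 22)
solder: 188/188 (binding)
pick-and-place: 187/187 (binding)
By complementary slackness, a constraint with positive slack has shadow price 0 → packaging, test.

packaging, test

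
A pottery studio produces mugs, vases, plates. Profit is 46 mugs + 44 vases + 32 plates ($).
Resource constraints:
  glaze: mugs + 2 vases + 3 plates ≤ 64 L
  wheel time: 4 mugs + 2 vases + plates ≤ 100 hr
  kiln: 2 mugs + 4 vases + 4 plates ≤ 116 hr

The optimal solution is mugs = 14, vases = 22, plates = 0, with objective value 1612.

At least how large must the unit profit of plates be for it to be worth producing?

36

At the optimum: glaze uses 58 of 64 (slack = 6); wheel time uses 100 of 100 (binding); kiln uses 116 of 116 (binding).
Slack constraints have shadow price 0 (complementary slackness).
The binding rows give the dual system: 4·y_wheel time + 2·y_kiln = 46 and 2·y_wheel time + 4·y_kiln = 44.
Solving: y_wheel time = 8, y_kiln = 7.
plates enters the basis when its profit ≥ yᵀa₃ = 8·1 + 7·4 = 36.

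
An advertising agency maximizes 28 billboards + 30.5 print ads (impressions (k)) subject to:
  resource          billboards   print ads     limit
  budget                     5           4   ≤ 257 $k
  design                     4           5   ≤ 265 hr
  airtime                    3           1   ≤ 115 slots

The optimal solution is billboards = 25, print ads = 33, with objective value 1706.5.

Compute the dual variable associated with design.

4.5

Binding: budget and design. Non-binding: airtime (7 unused).
Slack constraints have shadow price 0 (complementary slackness).
The binding rows give the dual system: 5·y_budget + 4·y_design = 28 and 4·y_budget + 5·y_design = 30.5.
This yields shadow prices y_budget = 2, y_design = 4.5.
Shadow price of design = 4.5.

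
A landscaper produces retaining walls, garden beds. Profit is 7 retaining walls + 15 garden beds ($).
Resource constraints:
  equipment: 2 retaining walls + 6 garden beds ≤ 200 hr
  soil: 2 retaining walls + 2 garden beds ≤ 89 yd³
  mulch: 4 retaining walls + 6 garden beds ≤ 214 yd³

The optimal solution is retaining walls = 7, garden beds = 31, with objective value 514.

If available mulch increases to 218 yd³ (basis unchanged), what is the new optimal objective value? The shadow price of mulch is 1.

Δb = 4, so new z* = 514 + (1)·(4) = 514 + 4 = 518.

518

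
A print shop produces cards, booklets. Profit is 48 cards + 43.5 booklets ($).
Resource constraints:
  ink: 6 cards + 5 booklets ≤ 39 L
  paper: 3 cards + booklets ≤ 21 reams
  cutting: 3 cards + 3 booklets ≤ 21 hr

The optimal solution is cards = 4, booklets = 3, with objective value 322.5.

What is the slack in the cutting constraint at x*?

cutting used = 3·4 + 3·3 = 21; slack = 21 − 21 = 0.

0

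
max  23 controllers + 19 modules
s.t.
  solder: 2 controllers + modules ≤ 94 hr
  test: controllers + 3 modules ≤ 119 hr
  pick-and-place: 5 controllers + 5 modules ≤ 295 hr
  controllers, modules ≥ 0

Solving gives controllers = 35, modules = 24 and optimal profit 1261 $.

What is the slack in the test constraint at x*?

12

test used = 1·35 + 3·24 = 107; slack = 119 − 107 = 12.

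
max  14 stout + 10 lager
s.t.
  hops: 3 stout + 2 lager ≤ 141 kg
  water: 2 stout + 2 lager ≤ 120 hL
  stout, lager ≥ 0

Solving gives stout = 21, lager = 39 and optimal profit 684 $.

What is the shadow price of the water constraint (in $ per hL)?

1

At the optimum: hops uses 141 of 141 (binding); water uses 120 of 120 (binding).
From A_Bᵀ y = c: 3·y_hops + 2·y_water = 14; 2·y_hops + 2·y_water = 10.
Solving: y_hops = 4, y_water = 1.
Shadow price of water = 1.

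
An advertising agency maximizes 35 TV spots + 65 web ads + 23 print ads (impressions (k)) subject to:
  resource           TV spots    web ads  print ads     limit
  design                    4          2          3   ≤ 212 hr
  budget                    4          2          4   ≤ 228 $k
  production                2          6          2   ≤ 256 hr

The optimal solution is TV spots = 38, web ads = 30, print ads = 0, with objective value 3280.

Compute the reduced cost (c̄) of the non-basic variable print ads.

Check each constraint at x*: design 212/212 (tight); budget 212/228 (slack 16); production 256/256 (tight).
Slack constraints have shadow price 0 (complementary slackness).
The binding rows give the dual system: 4·y_design + 2·y_production = 35 and 2·y_design + 6·y_production = 65.
→ y_design = 4 and y_production = 9.5.
Reduced cost of print ads: c₃ − yᵀa₃ = 23 − (4·3 + 9.5·2) = 23 − 31 = -8.

-8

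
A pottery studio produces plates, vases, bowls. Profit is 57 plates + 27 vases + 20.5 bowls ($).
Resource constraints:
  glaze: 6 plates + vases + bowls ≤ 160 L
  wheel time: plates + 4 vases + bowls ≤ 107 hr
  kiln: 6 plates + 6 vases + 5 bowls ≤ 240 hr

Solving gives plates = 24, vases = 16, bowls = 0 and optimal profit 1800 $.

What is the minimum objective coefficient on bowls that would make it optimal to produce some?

23.5

At the optimum: glaze uses 160 of 160 (binding); wheel time uses 88 of 107 (slack = 19); kiln uses 240 of 240 (binding).
Slack constraints have shadow price 0 (complementary slackness).
Dual feasibility on the basic columns requires 6·y_glaze + 6·y_kiln = 57, 1·y_glaze + 6·y_kiln = 27.
Solving: y_glaze = 6, y_kiln = 3.5.
bowls enters the basis when its profit ≥ yᵀa₃ = 6·1 + 3.5·5 = 23.5.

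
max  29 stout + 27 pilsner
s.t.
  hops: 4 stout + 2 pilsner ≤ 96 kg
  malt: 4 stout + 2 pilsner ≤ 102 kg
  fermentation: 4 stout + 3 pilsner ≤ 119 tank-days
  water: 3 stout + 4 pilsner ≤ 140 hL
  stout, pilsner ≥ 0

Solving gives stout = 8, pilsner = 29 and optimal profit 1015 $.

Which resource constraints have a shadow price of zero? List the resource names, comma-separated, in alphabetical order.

hops: 90/96 (slack 6)
malt: 90/102 (slack 12)
fermentation: 119/119 (binding)
water: 140/140 (binding)
By complementary slackness, a constraint with positive slack has shadow price 0 → hops, malt.

hops, malt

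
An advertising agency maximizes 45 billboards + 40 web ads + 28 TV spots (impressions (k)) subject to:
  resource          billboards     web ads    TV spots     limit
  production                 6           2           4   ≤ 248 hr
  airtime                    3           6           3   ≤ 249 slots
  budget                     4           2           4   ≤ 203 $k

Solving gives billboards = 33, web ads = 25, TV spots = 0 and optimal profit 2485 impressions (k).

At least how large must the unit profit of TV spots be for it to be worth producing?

Check each constraint at x*: production 248/248 (tight); airtime 249/249 (tight); budget 182/203 (slack 21).
Since budget is not tight, its dual is 0.
Dual feasibility on the basic columns requires 6·y_production + 3·y_airtime = 45, 2·y_production + 6·y_airtime = 40.
This yields shadow prices y_production = 5, y_airtime = 5.
TV spots enters the basis when its profit ≥ yᵀa₃ = 5·4 + 5·3 = 35.

35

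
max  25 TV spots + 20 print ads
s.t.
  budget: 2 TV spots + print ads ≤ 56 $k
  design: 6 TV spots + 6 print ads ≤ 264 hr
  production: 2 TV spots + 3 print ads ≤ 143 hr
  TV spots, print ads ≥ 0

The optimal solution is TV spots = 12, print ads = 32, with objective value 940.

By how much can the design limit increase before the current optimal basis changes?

Binding constraints: budget, design. The basis is B = [[2,1],[6,6]] with det 6.
Per unit increase in design, x* moves by d = (-0.1667, 0.3333).
The basis stays optimal until production becomes binding; allowable increase = 34.5 hr.

34.5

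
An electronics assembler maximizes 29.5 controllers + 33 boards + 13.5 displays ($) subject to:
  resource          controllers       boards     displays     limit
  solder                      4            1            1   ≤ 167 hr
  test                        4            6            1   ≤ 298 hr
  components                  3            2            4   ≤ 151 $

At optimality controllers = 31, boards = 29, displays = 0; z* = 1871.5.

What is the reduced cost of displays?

At the optimum: solder uses 153 of 167 (slack = 14); test uses 298 of 298 (binding); components uses 151 of 151 (binding).
By complementary slackness, y = 0 for the non-binding constraint.
Dual feasibility on the basic columns requires 4·y_test + 3·y_components = 29.5, 6·y_test + 2·y_components = 33.
→ y_test = 4 and y_components = 4.5.
Reduced cost of displays: c₃ − yᵀa₃ = 13.5 − (4·1 + 4.5·4) = 13.5 − 22 = -8.5.

-8.5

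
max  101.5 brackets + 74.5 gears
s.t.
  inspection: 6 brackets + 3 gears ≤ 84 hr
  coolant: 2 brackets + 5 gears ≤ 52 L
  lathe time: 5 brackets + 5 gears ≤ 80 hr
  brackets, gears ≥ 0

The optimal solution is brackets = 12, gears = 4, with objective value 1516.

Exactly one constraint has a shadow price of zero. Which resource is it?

coolant

inspection: 84/84 (binding)
coolant: 44/52 (slack 8)
lathe time: 80/80 (binding)
By complementary slackness, a constraint with positive slack has shadow price 0 → coolant.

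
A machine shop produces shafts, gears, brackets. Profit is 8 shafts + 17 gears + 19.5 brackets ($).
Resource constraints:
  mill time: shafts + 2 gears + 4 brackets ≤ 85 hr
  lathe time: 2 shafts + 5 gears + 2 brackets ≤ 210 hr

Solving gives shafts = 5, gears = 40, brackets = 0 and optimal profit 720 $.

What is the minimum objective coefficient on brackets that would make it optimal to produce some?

Both mill time and lathe time are binding at x*.
Dual feasibility on the basic columns requires 1·y_mill time + 2·y_lathe time = 8, 2·y_mill time + 5·y_lathe time = 17.
Solving: y_mill time = 6, y_lathe time = 1.
brackets enters the basis when its profit ≥ yᵀa₃ = 6·4 + 1·2 = 26.

26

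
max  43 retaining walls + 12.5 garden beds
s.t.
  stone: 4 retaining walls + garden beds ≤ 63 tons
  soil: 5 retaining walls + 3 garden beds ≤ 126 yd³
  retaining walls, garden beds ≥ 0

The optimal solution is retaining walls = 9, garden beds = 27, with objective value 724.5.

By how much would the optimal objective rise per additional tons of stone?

9.5

At the optimum: stone uses 63 of 63 (binding); soil uses 126 of 126 (binding).
The binding rows give the dual system: 4·y_stone + 5·y_soil = 43 and 1·y_stone + 3·y_soil = 12.5.
→ y_stone = 9.5 and y_soil = 1.
Shadow price of stone = 9.5.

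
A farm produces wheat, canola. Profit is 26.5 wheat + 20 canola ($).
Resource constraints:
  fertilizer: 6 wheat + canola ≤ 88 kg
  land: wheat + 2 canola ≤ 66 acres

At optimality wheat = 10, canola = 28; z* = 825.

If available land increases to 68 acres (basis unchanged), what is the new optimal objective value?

Both fertilizer and land are binding at x*.
The binding rows give the dual system: 6·y_fertilizer + 1·y_land = 26.5 and 1·y_fertilizer + 2·y_land = 20.
→ y_fertilizer = 3 and y_land = 8.5.
Δz = y_land·Δb = 8.5 × (2) = 17, so new z* = 825 + 17 = 842.

842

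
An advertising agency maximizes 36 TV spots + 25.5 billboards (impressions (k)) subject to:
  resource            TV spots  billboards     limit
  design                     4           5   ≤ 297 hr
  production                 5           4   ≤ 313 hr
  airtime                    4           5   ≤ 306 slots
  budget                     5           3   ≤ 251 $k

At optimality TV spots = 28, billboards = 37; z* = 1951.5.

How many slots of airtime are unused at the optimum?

airtime used = 4·28 + 5·37 = 297; slack = 306 − 297 = 9.

9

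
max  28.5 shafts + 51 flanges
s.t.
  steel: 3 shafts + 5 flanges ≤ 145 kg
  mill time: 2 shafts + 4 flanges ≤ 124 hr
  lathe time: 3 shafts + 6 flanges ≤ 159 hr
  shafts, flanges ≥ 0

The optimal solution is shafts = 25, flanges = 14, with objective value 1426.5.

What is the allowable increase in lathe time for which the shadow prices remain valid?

15

Binding constraints: steel, lathe time. The basis is B = [[3,5],[3,6]] with det 3.
Per unit increase in lathe time, x* moves by d = (-1.6667, 1).
The basis stays optimal until shafts reaches 0; allowable increase = 15 hr.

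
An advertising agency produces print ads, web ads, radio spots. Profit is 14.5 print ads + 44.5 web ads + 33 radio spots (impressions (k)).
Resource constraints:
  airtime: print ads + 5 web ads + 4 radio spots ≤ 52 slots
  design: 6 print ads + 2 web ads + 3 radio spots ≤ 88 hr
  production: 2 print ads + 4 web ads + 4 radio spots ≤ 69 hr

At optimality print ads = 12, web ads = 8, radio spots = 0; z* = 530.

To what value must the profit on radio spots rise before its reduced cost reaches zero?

37

At the optimum: airtime uses 52 of 52 (binding); design uses 88 of 88 (binding); production uses 56 of 69 (slack = 13).
Since production is not tight, its dual is 0.
Dual feasibility on the basic columns requires 1·y_airtime + 6·y_design = 14.5, 5·y_airtime + 2·y_design = 44.5.
Solving: y_airtime = 8.5, y_design = 1.
radio spots enters the basis when its profit ≥ yᵀa₃ = 8.5·4 + 1·3 = 37.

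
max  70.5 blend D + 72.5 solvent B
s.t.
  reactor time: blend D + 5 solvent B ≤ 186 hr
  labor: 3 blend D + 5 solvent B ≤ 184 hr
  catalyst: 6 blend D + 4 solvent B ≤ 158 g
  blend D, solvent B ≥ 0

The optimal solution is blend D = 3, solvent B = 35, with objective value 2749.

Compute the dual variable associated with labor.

8.5

At the optimum: reactor time uses 178 of 186 (slack = 8); labor uses 184 of 184 (binding); catalyst uses 158 of 158 (binding).
By complementary slackness, y = 0 for the non-binding constraint.
Dual feasibility on the basic columns requires 3·y_labor + 6·y_catalyst = 70.5, 5·y_labor + 4·y_catalyst = 72.5.
→ y_labor = 8.5 and y_catalyst = 7.5.
Shadow price of labor = 8.5.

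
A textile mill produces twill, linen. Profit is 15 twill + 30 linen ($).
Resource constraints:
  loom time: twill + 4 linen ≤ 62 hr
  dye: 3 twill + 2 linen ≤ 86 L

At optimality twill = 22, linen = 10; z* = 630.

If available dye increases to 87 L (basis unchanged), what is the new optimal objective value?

633

Both loom time and dye are binding at x*.
From A_Bᵀ y = c: 1·y_loom time + 3·y_dye = 15; 4·y_loom time + 2·y_dye = 30.
→ y_loom time = 6 and y_dye = 3.
Δz = y_dye·Δb = 3 × (1) = 3, so new z* = 630 + 3 = 633.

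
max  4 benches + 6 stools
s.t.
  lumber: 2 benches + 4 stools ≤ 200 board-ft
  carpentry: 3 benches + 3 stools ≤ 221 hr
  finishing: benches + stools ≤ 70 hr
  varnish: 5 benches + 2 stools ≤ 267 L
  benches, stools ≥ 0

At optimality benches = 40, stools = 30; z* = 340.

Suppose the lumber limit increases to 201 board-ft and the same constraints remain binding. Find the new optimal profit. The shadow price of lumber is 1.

341

Δb = 1, so new z* = 340 + (1)·(1) = 340 + 1 = 341.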